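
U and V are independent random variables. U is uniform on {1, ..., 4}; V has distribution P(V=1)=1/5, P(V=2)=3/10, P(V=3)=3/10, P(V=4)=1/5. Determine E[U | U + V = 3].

7/5

P(U + V = 3) = 1/8.
Summing U·P(x,y) over outcomes with U + V = 3 gives 7/40.
E[U | U + V = 3] = (7/40) / (1/8) = 7/5.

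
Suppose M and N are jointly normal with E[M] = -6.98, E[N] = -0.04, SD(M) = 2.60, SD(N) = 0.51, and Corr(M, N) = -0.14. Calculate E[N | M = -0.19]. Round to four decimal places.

-0.2265

The regression of N on M has slope ρ·σ_N/σ_M and passes through (μ_M, μ_N).
E[N | M=-0.19] = -0.04 + (-0.14)·(0.51/2.60)·(-0.19 − (-6.98)) = -0.04 + (-0.027462)·(6.79) = -0.2265.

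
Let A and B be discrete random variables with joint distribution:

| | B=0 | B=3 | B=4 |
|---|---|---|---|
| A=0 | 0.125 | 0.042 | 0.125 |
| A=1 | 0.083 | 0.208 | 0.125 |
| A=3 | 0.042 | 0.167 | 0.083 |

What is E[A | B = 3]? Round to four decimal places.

P(B = 3) = 0.417.
Σ A·P over the event = 0·(0.042) + 1·(0.208) + 3·(0.167) = 0.709.
E[A | B = 3] = (0.709) / (0.417) = 1.7002.

1.7002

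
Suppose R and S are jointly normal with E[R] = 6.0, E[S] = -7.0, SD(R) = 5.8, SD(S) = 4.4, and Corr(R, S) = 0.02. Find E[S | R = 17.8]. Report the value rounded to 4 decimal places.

-6.8210

For a bivariate normal, E[S | R=x] = μ_S + ρ·(σ_S/σ_R)·(x − μ_R).
E[S | R=17.8] = -7.0 + (0.02)·(4.4/5.8)·(17.8 − (6.0)) = -7.0 + (0.015172)·(11.8) = -6.8210.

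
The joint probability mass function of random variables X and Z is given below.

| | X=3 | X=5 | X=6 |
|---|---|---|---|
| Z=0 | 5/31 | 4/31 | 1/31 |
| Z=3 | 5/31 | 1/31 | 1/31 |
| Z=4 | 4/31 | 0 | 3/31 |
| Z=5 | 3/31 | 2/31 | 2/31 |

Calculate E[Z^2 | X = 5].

P(X = 5) = 7/31.
Σ Z^2·P over the event = 0·(4/31) + 9·(1/31) + 25·(2/31) = 59/31.
E[Z^2 | X = 5] = (59/31) / (7/31) = 59/7.

59/7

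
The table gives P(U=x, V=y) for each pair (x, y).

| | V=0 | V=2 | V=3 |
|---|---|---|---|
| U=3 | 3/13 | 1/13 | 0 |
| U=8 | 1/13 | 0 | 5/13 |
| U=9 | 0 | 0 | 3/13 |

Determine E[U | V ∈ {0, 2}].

4

P(V ∈ {0, 2}) = 5/13.
Σ U·P over the event = 3·(3/13) + 3·(1/13) + 8·(1/13) = 20/13.
E[U | V ∈ {0, 2}] = (20/13) / (5/13) = 4.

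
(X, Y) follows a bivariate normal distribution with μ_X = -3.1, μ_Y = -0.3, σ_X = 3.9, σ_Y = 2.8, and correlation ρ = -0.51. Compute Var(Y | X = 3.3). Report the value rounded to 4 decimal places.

5.8008

For a bivariate normal, Var(Y | X=x) = σ_Y²(1 − ρ²).
Var(Y | X=3.3) = (2.8)²·(1 − (-0.51)²) = 7.84·0.7399 = 5.8008.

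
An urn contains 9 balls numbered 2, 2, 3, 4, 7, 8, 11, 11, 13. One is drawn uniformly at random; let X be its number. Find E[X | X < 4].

7/3

P(X < 4) = 1/3.
Σ over the event: 2·2/9 + 3·1/9 = 7/9.
E[X | X < 4] = (7/9) / (1/3) = 7/3.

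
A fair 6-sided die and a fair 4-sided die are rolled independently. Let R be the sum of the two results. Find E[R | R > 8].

28/3

P(R > 8) = 1/8.
Σ over the event: 9·1/12 + 10·1/24 = 7/6.
E[R | R > 8] = (7/6) / (1/8) = 28/3.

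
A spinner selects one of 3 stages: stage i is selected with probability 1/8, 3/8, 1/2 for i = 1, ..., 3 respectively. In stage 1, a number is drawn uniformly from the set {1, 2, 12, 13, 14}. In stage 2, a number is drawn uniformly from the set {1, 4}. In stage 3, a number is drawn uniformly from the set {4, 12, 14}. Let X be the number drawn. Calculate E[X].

E[X | stage 1] = (1+2+12+13+14)/5 = 42/5.
E[X | stage 2] = (1+4)/2 = 5/2.
E[X | stage 3] = (4+12+14)/3 = 10.
E[X] = (1/8)·(42/5) + (3/8)·(5/2) + (1/2)·(10) = 559/80.

559/80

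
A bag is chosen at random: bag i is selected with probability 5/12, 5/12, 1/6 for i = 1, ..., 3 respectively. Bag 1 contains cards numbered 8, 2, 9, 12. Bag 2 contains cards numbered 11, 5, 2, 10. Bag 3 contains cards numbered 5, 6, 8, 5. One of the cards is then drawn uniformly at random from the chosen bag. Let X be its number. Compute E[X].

343/48

E[X | bag 1] = (8+2+9+12)/4 = 31/4.
E[X | bag 2] = (11+5+2+10)/4 = 7.
E[X | bag 3] = (5+6+8+5)/4 = 6.
E[X] = (5/12)·(31/4) + (5/12)·(7) + (1/6)·(6) = 343/48.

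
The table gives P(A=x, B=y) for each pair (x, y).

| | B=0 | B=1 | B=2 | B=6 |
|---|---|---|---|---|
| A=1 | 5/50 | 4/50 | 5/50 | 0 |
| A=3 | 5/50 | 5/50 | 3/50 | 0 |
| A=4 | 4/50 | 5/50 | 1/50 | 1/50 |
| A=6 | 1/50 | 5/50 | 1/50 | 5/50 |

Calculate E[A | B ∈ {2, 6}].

P(B ∈ {2, 6}) = 8/25.
Summing A·P(A=x,B=y) over the conditioning event gives 29/25.
E[A | B ∈ {2, 6}] = (29/25) / (8/25) = 29/8.

29/8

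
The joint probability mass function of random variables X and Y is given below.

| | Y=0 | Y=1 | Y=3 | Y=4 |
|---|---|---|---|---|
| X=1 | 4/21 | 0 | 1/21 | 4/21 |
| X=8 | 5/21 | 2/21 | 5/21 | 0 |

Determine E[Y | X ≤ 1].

19/9

P(X ≤ 1) = 3/7.
Summing Y·P(X=x,Y=y) over the conditioning event gives 19/21.
E[Y | X ≤ 1] = (19/21) / (3/7) = 19/9.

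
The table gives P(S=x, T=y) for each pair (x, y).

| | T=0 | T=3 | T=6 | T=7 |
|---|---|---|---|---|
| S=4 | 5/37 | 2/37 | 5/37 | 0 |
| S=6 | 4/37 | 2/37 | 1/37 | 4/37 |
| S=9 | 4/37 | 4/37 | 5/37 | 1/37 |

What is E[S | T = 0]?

80/13

P(T = 0) = 13/37.
Σ S·P over the event = 4·(5/37) + 6·(4/37) + 9·(4/37) = 80/37.
E[S | T = 0] = (80/37) / (13/37) = 80/13.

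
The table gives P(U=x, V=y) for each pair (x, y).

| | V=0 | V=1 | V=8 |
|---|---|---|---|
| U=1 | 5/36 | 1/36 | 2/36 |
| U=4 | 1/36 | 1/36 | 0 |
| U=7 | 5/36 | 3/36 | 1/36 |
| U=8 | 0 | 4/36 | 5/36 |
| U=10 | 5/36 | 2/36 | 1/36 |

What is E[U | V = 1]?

78/11

P(V = 1) = 11/36.
Σ U·P over the event = 1·(1/36) + 4·(1/36) + 7·(3/36) + 8·(4/36) + 10·(2/36) = 13/6.
E[U | V = 1] = (13/6) / (11/36) = 78/11.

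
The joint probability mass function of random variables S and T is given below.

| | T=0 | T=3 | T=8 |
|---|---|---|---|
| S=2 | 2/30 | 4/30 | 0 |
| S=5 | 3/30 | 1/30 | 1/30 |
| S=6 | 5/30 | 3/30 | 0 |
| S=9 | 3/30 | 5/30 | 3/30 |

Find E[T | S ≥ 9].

P(S ≥ 9) = 11/30.
Summing T·P(S=x,T=y) over the conditioning event gives 13/10.
E[T | S ≥ 9] = (13/10) / (11/30) = 39/11.

39/11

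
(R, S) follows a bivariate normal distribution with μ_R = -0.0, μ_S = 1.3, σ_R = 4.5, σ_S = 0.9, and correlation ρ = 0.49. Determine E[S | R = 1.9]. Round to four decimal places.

1.4862

The regression of S on R has slope ρ·σ_S/σ_R and passes through (μ_R, μ_S).
E[S | R=1.9] = 1.3 + (0.49)·(0.9/4.5)·(1.9 − (-0.0)) = 1.3 + (0.098)·(1.9) = 1.4862.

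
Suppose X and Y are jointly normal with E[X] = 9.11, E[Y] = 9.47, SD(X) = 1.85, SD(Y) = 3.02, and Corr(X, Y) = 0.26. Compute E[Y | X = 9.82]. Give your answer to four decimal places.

For a bivariate normal, E[Y | X=x] = μ_Y + ρ·(σ_Y/σ_X)·(x − μ_X).
E[Y | X=9.82] = 9.47 + (0.26)·(3.02/1.85)·(9.82 − (9.11)) = 9.47 + (0.42443)·(0.71) = 9.7713.

9.7713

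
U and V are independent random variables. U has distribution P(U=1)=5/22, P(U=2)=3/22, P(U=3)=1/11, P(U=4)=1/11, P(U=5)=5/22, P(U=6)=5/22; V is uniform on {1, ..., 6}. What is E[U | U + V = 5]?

P(U + V = 5) = 1/11.
Summing U·P(x,y) over outcomes with U + V = 5 gives 25/132.
E[U | U + V = 5] = (25/132) / (1/11) = 25/12.

25/12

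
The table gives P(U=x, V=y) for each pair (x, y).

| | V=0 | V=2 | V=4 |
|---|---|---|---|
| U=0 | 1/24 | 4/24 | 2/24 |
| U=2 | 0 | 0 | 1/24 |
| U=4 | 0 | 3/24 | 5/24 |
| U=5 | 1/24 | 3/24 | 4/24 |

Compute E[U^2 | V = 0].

P(V = 0) = 1/12.
Σ U^2·P over the event = 0·(1/24) + 25·(1/24) = 25/24.
E[U^2 | V = 0] = (25/24) / (1/12) = 25/2.

25/2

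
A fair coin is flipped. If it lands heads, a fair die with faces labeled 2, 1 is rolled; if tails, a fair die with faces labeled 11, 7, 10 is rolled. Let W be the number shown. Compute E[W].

E[W | heads] = (2+1)/2 = 3/2.
E[W | tails] = (11+7+10)/3 = 28/3.
By the law of total expectation,
E[W] = (1/2)·(3/2) + (1/2)·(28/3) = 65/12.

65/12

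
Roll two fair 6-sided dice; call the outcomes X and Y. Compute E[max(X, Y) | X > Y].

14/3

P(X > Y) = 5/12.
Summing max(X,Y)·P(x,y) over outcomes with X > Y gives 35/18.
E[max(X, Y) | X > Y] = (35/18) / (5/12) = 14/3.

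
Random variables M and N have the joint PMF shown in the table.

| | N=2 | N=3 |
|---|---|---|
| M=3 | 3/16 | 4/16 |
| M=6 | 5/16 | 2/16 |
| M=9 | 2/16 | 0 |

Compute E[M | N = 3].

4

P(N = 3) = 3/8.
Σ M·P over the event = 3·(4/16) + 6·(2/16) = 3/2.
E[M | N = 3] = (3/2) / (3/8) = 4.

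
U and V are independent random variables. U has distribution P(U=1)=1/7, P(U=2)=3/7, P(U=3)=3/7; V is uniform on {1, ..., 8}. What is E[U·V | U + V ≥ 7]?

P(U + V ≥ 7) = 15/28.
Summing UV·P(x,y) over outcomes with U + V ≥ 7 gives 447/56.
E[U·V | U + V ≥ 7] = (447/56) / (15/28) = 149/10.

149/10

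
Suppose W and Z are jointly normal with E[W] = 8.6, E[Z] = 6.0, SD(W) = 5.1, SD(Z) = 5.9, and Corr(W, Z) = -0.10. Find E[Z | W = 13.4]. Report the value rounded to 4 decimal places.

For a bivariate normal, E[Z | W=x] = μ_Z + ρ·(σ_Z/σ_W)·(x − μ_W).
E[Z | W=13.4] = 6.0 + (-0.10)·(5.9/5.1)·(13.4 − (8.6)) = 6.0 + (-0.11569)·(4.8) = 5.4447.

5.4447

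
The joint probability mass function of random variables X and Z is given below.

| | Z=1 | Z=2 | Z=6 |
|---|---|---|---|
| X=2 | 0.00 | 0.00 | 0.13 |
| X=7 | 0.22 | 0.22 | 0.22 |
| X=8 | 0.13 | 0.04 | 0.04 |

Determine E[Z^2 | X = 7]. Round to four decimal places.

P(X = 7) = 0.66.
Summing Z^2·P(X=x,Z=y) over the conditioning event gives 9.02.
E[Z^2 | X = 7] = (9.02) / (0.66) = 13.6667.

13.6667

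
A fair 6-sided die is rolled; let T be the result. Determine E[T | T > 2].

9/2

Given T > 2, T is equally likely to be any of {3, 4, 5, 6}.
E[T | T > 2] = (3 + 4 + 5 + 6) / 4 = 9/2.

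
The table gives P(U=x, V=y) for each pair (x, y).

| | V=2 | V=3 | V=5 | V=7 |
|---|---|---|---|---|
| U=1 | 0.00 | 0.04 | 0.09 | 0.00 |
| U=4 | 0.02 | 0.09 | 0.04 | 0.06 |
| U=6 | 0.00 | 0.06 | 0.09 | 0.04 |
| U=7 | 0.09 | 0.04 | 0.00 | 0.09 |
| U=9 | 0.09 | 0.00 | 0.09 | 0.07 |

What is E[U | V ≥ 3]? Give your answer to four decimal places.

P(V ≥ 3) = 0.80.
Summing U·P(U=x,V=y) over the conditioning event gives 4.38.
E[U | V ≥ 3] = (4.38) / (0.80) = 5.4750.

5.4750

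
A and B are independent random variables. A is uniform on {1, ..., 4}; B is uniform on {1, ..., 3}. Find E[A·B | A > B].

35/6

Outcomes with A > B: (2,1), (3,1), (3,2), (4,1), (4,2), (4,3), each with probability 1/12.
E[A·B | A > B] = (2 + 3 + 6 + 4 + 8 + 12) / 6 = 35/6.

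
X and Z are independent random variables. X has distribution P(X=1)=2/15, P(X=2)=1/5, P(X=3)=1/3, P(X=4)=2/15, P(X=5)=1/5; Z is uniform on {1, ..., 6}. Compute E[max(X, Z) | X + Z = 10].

27/5

P(X + Z = 10) = 1/18.
Summing max(X,Z)·P(x,y) over outcomes with X + Z = 10 gives 3/10.
E[max(X, Z) | X + Z = 10] = (3/10) / (1/18) = 27/5.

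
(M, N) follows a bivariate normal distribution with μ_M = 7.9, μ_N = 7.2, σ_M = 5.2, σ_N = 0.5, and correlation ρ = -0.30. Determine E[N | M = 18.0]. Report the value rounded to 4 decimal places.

The regression of N on M has slope ρ·σ_N/σ_M and passes through (μ_M, μ_N).
E[N | M=18.0] = 7.2 + (-0.30)·(0.5/5.2)·(18.0 − (7.9)) = 7.2 + (-0.028846)·(10.1) = 6.9087.

6.9087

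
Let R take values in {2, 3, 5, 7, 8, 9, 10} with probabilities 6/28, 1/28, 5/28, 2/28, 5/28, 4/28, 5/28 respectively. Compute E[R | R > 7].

P(R > 7) = 1/2.
Σ over the event: 8·5/28 + 9·1/7 + 10·5/28 = 9/2.
E[R | R > 7] = (9/2) / (1/2) = 9.

9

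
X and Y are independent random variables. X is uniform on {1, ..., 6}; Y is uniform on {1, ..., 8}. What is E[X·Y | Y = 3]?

P(Y = 3) = 1/8.
Summing XY·P(x,y) over outcomes with Y = 3 gives 21/16.
E[X·Y | Y = 3] = (21/16) / (1/8) = 21/2.

21/2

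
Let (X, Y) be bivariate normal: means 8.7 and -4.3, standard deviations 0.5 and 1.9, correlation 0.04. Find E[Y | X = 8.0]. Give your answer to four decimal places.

E[Y | X=x] = μ_Y + ρ(σ_Y/σ_X)(x − μ_X) for jointly normal variables.
E[Y | X=8.0] = -4.3 + (0.04)·(1.9/0.5)·(8.0 − (8.7)) = -4.3 + (0.152)·(-0.7) = -4.4064.

-4.4064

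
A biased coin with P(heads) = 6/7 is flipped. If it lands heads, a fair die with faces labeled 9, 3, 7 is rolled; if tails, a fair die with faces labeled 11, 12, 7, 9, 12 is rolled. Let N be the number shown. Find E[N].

241/35

E[N | heads] = (9+3+7)/3 = 19/3.
E[N | tails] = (11+12+7+9+12)/5 = 51/5.
By the law of total expectation,
E[N] = (6/7)·(19/3) + (1/7)·(51/5) = 241/35.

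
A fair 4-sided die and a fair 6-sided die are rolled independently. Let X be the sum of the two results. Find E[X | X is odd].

6

P(X is odd) = 1/2.
Σ over the event: 3·1/12 + 5·1/6 + 7·1/6 + 9·1/12 = 3.
E[X | X is odd] = (3) / (1/2) = 6.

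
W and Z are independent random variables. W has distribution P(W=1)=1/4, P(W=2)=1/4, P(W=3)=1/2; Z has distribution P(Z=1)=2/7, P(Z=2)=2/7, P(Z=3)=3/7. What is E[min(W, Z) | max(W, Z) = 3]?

P(max(W, Z) = 3) = 5/7.
Summing min(W,Z)·P(x,y) over outcomes with max(W, Z) = 3 gives 39/28.
E[min(W, Z) | max(W, Z) = 3] = (39/28) / (5/7) = 39/20.

39/20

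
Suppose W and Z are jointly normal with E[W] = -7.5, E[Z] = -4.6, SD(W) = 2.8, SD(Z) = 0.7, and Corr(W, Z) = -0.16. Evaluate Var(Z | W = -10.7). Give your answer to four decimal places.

0.4775

The conditional variance in a bivariate normal is σ_Z²(1 − ρ²), independent of x.
Var(Z | W=-10.7) = (0.7)²·(1 − (-0.16)²) = 0.49·0.9744 = 0.4775.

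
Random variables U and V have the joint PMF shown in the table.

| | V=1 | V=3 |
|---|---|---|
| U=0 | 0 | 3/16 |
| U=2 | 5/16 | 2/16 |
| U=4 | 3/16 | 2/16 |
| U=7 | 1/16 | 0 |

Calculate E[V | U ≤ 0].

3

P(U ≤ 0) = 3/16.
Σ V·P over the event = 3·(3/16) = 9/16.
E[V | U ≤ 0] = (9/16) / (3/16) = 3.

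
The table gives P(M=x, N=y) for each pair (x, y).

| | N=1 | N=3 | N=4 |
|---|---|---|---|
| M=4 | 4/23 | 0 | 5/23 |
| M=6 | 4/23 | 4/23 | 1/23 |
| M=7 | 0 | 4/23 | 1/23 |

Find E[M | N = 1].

5

P(N = 1) = 8/23.
Summing M·P(M=x,N=y) over the conditioning event gives 40/23.
E[M | N = 1] = (40/23) / (8/23) = 5.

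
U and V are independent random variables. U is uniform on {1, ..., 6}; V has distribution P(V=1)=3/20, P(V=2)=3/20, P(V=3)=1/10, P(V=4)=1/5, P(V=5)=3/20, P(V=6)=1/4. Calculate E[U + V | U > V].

P(U > V) = 11/30.
Summing (U+V)·P(x,y) over outcomes with U > V gives 31/12.
E[U + V | U > V] = (31/12) / (11/30) = 155/22.

155/22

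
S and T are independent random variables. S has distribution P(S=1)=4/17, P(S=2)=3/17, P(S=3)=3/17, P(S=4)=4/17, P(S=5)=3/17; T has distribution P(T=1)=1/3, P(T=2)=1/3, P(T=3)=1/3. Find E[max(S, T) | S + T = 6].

4

P(S + T = 6) = 10/51.
Summing max(S,T)·P(x,y) over outcomes with S + T = 6 gives 40/51.
E[max(S, T) | S + T = 6] = (40/51) / (10/51) = 4.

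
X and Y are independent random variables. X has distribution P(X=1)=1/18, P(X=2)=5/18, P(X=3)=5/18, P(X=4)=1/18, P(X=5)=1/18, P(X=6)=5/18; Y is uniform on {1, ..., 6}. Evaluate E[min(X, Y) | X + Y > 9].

89/18

P(X + Y > 9) = 1/6.
Summing min(X,Y)·P(x,y) over outcomes with X + Y > 9 gives 89/108.
E[min(X, Y) | X + Y > 9] = (89/108) / (1/6) = 89/18.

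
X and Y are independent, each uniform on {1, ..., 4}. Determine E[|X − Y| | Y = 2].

P(Y = 2) = 1/4.
Summing |X−Y|·P(x,y) over outcomes with Y = 2 gives 1/4.
E[|X − Y| | Y = 2] = (1/4) / (1/4) = 1.

1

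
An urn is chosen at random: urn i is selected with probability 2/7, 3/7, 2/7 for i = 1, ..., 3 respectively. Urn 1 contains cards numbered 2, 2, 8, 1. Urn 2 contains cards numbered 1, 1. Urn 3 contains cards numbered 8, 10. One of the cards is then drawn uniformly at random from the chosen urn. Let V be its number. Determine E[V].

E[V | urn 1] = (2+2+8+1)/4 = 13/4.
E[V | urn 2] = (1+1)/2 = 1.
E[V | urn 3] = (8+10)/2 = 9.
By the law of total expectation,
E[V] = (2/7)·(13/4) + (3/7)·(1) + (2/7)·(9) = 55/14.

55/14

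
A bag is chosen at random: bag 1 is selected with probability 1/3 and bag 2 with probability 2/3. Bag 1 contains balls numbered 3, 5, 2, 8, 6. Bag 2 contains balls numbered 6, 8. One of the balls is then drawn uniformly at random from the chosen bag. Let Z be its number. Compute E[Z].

94/15

E[Z | bag 1] = (3+5+2+8+6)/5 = 24/5.
E[Z | bag 2] = (6+8)/2 = 7.
By the law of total expectation,
E[Z] = (1/3)·(24/5) + (2/3)·(7) = 94/15.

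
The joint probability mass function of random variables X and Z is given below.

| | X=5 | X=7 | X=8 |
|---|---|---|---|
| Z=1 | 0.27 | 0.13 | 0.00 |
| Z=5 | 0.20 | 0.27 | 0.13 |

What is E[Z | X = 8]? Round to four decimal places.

5.0000

P(X = 8) = 0.13.
Σ Z·P over the event = 5·(0.13) = 0.65.
E[Z | X = 8] = (0.65) / (0.13) = 5.0000.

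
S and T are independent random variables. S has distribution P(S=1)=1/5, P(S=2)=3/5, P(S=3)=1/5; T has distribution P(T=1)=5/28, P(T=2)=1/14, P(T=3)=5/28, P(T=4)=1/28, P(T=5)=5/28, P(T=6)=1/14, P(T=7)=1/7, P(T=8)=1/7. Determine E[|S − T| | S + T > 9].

P(S + T > 9) = 1/7.
Summing |S−T|·P(x,y) over outcomes with S + T > 9 gives 27/35.
E[|S − T| | S + T > 9] = (27/35) / (1/7) = 27/5.

27/5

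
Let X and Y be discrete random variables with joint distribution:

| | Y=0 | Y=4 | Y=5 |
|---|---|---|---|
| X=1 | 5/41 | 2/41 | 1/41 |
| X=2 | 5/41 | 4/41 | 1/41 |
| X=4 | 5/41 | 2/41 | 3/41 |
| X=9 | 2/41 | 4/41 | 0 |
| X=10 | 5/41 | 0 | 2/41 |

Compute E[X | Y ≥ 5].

5

P(Y ≥ 5) = 7/41.
Σ X·P over the event = 1·(1/41) + 2·(1/41) + 4·(3/41) + 10·(2/41) = 35/41.
E[X | Y ≥ 5] = (35/41) / (7/41) = 5.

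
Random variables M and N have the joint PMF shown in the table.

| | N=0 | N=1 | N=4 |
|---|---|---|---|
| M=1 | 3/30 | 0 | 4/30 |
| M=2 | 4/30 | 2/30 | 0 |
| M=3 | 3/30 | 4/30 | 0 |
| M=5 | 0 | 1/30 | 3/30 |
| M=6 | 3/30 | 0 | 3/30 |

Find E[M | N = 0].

38/13

P(N = 0) = 13/30.
Summing M·P(M=x,N=y) over the conditioning event gives 19/15.
E[M | N = 0] = (19/15) / (13/30) = 38/13.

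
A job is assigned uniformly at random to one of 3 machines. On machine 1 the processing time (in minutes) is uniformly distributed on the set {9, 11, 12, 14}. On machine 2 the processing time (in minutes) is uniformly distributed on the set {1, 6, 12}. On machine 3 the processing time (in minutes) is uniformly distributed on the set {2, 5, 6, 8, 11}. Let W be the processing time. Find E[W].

E[W | machine 1] = (9+11+12+14)/4 = 23/2.
E[W | machine 2] = (1+6+12)/3 = 19/3.
E[W | machine 3] = (2+5+6+8+11)/5 = 32/5.
E[W] = (1/3)·(23/2) + (1/3)·(19/3) + (1/3)·(32/5) = 727/90.

727/90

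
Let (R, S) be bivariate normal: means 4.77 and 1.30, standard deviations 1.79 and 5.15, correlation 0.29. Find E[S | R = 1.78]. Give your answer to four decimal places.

-1.1947

The regression of S on R has slope ρ·σ_S/σ_R and passes through (μ_R, μ_S).
E[S | R=1.78] = 1.30 + (0.29)·(5.15/1.79)·(1.78 − (4.77)) = 1.30 + (0.83436)·(-2.99) = -1.1947.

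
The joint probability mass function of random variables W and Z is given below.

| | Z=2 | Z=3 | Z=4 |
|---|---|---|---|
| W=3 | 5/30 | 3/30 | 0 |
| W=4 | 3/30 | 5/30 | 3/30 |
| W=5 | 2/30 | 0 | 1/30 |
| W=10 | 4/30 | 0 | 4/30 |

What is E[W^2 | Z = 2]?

P(Z = 2) = 7/15.
Summing W^2·P(W=x,Z=y) over the conditioning event gives 181/10.
E[W^2 | Z = 2] = (181/10) / (7/15) = 543/14.

543/14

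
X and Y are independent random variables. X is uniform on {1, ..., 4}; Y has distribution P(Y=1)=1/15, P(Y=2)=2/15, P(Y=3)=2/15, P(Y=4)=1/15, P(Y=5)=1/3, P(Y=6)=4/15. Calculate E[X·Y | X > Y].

61/9

P(X > Y) = 3/20.
Summing XY·P(x,y) over outcomes with X > Y gives 61/60.
E[X·Y | X > Y] = (61/60) / (3/20) = 61/9.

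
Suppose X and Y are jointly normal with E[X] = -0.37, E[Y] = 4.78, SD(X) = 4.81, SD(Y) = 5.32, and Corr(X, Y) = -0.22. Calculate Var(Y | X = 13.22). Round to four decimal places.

26.9326

For a bivariate normal, Var(Y | X=x) = σ_Y²(1 − ρ²).
Var(Y | X=13.22) = (5.32)²·(1 − (-0.22)²) = 28.3024·0.9516 = 26.9326.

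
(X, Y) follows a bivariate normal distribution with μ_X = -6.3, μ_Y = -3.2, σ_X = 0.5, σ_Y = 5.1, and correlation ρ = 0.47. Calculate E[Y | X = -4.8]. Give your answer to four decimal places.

For a bivariate normal, E[Y | X=x] = μ_Y + ρ·(σ_Y/σ_X)·(x − μ_X).
E[Y | X=-4.8] = -3.2 + (0.47)·(5.1/0.5)·(-4.8 − (-6.3)) = -3.2 + (4.794)·(1.5) = 3.9910.

3.9910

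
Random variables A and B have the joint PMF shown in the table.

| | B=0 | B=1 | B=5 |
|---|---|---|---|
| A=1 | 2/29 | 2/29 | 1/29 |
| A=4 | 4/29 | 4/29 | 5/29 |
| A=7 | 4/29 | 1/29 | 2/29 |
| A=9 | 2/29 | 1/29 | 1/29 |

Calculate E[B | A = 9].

3/2

P(A = 9) = 4/29.
Summing B·P(A=x,B=y) over the conditioning event gives 6/29.
E[B | A = 9] = (6/29) / (4/29) = 3/2.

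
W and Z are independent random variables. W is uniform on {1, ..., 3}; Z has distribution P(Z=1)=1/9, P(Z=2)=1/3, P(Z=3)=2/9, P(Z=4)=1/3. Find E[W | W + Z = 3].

P(W + Z = 3) = 4/27.
Summing W·P(x,y) over outcomes with W + Z = 3 gives 5/27.
E[W | W + Z = 3] = (5/27) / (4/27) = 5/4.

5/4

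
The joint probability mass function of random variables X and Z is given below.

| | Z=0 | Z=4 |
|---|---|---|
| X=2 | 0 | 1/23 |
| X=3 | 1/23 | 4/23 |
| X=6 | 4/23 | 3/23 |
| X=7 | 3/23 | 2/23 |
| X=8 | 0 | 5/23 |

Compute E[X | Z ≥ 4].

P(Z ≥ 4) = 15/23.
Σ X·P over the event = 2·(1/23) + 3·(4/23) + 6·(3/23) + 7·(2/23) + 8·(5/23) = 86/23.
E[X | Z ≥ 4] = (86/23) / (15/23) = 86/15.

86/15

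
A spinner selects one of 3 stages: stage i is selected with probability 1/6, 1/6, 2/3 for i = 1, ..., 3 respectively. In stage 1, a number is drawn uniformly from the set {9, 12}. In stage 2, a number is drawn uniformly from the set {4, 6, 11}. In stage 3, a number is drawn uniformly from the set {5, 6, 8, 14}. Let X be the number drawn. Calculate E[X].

E[X | stage 1] = (9+12)/2 = 21/2.
E[X | stage 2] = (4+6+11)/3 = 7.
E[X | stage 3] = (5+6+8+14)/4 = 33/4.
By the law of total expectation,
E[X] = (1/6)·(21/2) + (1/6)·(7) + (2/3)·(33/4) = 101/12.

101/12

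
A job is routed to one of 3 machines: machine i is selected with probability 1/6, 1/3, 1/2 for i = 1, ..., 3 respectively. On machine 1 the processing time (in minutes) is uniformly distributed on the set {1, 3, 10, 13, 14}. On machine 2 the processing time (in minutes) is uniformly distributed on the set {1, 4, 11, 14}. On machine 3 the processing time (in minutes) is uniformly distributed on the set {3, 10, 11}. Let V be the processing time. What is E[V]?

118/15

E[V | machine 1] = (1+3+10+13+14)/5 = 41/5.
E[V | machine 2] = (1+4+11+14)/4 = 15/2.
E[V | machine 3] = (3+10+11)/3 = 8.
E[V] = (1/6)·(41/5) + (1/3)·(15/2) + (1/2)·(8) = 118/15.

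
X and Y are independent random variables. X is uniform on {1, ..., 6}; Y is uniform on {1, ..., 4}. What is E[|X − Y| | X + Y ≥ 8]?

2

Outcomes with X + Y ≥ 8: (4,4), (5,3), (5,4), (6,2), (6,3), (6,4), each with probability 1/24.
E[|X − Y| | X + Y ≥ 8] = (0 + 2 + 1 + 4 + 3 + 2) / 6 = 2.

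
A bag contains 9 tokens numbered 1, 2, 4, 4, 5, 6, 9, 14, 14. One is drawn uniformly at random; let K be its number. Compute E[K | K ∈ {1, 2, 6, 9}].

9/2

P(K ∈ {1, 2, 6, 9}) = 4/9.
Σ over the event: 1·1/9 + 2·1/9 + 6·1/9 + 9·1/9 = 2.
E[K | K ∈ {1, 2, 6, 9}] = (2) / (4/9) = 9/2.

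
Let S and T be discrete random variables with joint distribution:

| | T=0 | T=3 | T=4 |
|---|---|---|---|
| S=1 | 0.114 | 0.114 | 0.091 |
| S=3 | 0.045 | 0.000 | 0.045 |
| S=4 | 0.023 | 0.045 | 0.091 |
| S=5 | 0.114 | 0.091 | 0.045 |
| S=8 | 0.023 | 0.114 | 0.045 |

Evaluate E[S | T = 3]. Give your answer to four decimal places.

P(T = 3) = 0.364.
Σ S·P over the event = 1·(0.114) + 4·(0.045) + 5·(0.091) + 8·(0.114) = 1.661.
E[S | T = 3] = (1.661) / (0.364) = 4.5632.

4.5632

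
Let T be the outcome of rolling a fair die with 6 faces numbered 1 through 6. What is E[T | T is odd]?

3

Given T is odd, T is equally likely to be any of {1, 3, 5}.
E[T | T is odd] = (1 + 3 + 5) / 3 = 3.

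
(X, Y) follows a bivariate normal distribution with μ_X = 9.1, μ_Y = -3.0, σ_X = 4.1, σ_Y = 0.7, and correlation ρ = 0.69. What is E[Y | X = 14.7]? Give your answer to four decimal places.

-2.3403

For a bivariate normal, E[Y | X=x] = μ_Y + ρ·(σ_Y/σ_X)·(x − μ_X).
E[Y | X=14.7] = -3.0 + (0.69)·(0.7/4.1)·(14.7 − (9.1)) = -3.0 + (0.1178)·(5.6) = -2.3403.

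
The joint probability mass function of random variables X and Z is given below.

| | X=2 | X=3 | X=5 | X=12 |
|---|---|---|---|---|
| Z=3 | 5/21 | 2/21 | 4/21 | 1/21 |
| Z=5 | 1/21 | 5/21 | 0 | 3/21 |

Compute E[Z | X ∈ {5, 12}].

15/4

P(X ∈ {5, 12}) = 8/21.
Σ Z·P over the event = 3·(4/21) + 3·(1/21) + 5·(3/21) = 10/7.
E[Z | X ∈ {5, 12}] = (10/7) / (8/21) = 15/4.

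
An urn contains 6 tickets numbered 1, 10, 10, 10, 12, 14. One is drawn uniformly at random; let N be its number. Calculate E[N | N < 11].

P(N < 11) = 2/3.
Σ over the event: 1·1/6 + 10·1/2 = 31/6.
E[N | N < 11] = (31/6) / (2/3) = 31/4.

31/4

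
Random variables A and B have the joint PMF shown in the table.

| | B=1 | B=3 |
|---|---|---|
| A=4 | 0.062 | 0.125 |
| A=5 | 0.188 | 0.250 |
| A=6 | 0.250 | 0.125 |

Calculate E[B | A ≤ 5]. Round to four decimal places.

2.2000

P(A ≤ 5) = 0.625.
Σ B·P over the event = 1·(0.062) + 3·(0.125) + 1·(0.188) + 3·(0.250) = 1.375.
E[B | A ≤ 5] = (1.375) / (0.625) = 2.2000.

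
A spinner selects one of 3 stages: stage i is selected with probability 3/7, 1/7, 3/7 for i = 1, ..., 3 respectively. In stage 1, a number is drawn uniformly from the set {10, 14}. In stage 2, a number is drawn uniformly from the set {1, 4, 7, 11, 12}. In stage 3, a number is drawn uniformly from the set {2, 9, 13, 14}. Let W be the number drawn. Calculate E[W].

E[W | stage 1] = (10+14)/2 = 12.
E[W | stage 2] = (1+4+7+11+12)/5 = 7.
E[W | stage 3] = (2+9+13+14)/4 = 19/2.
E[W] = (3/7)·(12) + (1/7)·(7) + (3/7)·(19/2) = 143/14.

143/14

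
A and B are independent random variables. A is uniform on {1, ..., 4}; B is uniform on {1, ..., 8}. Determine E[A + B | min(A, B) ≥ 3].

P(min(A, B) ≥ 3) = 3/8.
Summing (A+B)·P(x,y) over outcomes with min(A, B) ≥ 3 gives 27/8.
E[A + B | min(A, B) ≥ 3] = (27/8) / (3/8) = 9.

9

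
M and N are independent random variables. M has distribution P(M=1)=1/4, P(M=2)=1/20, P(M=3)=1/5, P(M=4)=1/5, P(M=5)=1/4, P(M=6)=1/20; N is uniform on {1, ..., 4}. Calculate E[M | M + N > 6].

P(M + N > 6) = 31/80.
Summing M·P(x,y) over outcomes with M + N > 6 gives 143/80.
E[M | M + N > 6] = (143/80) / (31/80) = 143/31.

143/31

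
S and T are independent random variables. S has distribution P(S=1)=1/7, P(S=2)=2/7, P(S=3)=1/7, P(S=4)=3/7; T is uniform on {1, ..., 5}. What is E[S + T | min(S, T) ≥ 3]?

31/4

P(min(S, T) ≥ 3) = 12/35.
Summing (S+T)·P(x,y) over outcomes with min(S, T) ≥ 3 gives 93/35.
E[S + T | min(S, T) ≥ 3] = (93/35) / (12/35) = 31/4.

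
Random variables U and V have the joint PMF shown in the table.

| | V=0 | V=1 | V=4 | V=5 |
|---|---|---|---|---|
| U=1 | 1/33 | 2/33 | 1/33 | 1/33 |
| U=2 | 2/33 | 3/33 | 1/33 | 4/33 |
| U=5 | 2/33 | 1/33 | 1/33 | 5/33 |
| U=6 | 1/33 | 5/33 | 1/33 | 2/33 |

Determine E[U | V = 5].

P(V = 5) = 4/11.
Σ U·P over the event = 1·(1/33) + 2·(4/33) + 5·(5/33) + 6·(2/33) = 46/33.
E[U | V = 5] = (46/33) / (4/11) = 23/6.

23/6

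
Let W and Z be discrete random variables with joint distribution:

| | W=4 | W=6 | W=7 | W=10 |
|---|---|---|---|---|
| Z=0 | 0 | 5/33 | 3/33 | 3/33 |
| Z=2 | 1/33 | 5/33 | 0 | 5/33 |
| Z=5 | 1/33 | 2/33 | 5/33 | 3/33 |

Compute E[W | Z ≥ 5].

81/11

P(Z ≥ 5) = 1/3.
Summing W·P(W=x,Z=y) over the conditioning event gives 27/11.
E[W | Z ≥ 5] = (27/11) / (1/3) = 81/11.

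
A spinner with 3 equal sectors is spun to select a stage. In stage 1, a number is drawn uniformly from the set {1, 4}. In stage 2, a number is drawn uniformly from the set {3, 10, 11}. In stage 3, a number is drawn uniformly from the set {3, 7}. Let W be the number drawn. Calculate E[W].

E[W | stage 1] = (1+4)/2 = 5/2.
E[W | stage 2] = (3+10+11)/3 = 8.
E[W | stage 3] = (3+7)/2 = 5.
E[W] = (1/3)·(5/2) + (1/3)·(8) + (1/3)·(5) = 31/6.

31/6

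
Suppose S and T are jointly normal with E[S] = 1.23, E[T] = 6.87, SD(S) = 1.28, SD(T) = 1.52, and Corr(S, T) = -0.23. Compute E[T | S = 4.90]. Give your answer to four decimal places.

E[T | S=x] = μ_T + ρ(σ_T/σ_S)(x − μ_S) for jointly normal variables.
E[T | S=4.90] = 6.87 + (-0.23)·(1.52/1.28)·(4.90 − (1.23)) = 6.87 + (-0.27313)·(3.67) = 5.8676.

5.8676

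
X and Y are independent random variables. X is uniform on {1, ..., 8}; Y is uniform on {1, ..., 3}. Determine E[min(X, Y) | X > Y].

P(X > Y) = 3/4.
Summing min(X,Y)·P(x,y) over outcomes with X > Y gives 17/12.
E[min(X, Y) | X > Y] = (17/12) / (3/4) = 17/9.

17/9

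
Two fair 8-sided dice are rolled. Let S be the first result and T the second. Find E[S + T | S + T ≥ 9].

34/3

P(S + T ≥ 9) = 9/16.
Summing (S+T)·P(x,y) over outcomes with S + T ≥ 9 gives 51/8.
E[S + T | S + T ≥ 9] = (51/8) / (9/16) = 34/3.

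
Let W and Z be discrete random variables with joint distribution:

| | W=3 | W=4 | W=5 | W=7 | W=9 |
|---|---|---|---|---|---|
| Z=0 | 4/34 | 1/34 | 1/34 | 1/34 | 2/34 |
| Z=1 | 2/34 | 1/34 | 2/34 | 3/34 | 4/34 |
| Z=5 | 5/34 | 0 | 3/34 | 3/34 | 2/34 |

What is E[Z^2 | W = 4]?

1/2

P(W = 4) = 1/17.
Σ Z^2·P over the event = 0·(1/34) + 1·(1/34) = 1/34.
E[Z^2 | W = 4] = (1/34) / (1/17) = 1/2.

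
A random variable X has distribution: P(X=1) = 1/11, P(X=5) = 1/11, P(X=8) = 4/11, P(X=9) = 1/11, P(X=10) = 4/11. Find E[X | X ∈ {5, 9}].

7

P(X ∈ {5, 9}) = 2/11.
Σ over the event: 5·1/11 + 9·1/11 = 14/11.
E[X | X ∈ {5, 9}] = (14/11) / (2/11) = 7.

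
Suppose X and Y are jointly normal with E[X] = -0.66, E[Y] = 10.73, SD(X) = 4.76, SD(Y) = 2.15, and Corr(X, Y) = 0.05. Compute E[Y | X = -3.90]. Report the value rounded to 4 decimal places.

For a bivariate normal, E[Y | X=x] = μ_Y + ρ·(σ_Y/σ_X)·(x − μ_X).
E[Y | X=-3.90] = 10.73 + (0.05)·(2.15/4.76)·(-3.90 − (-0.66)) = 10.73 + (0.022584)·(-3.24) = 10.6568.

10.6568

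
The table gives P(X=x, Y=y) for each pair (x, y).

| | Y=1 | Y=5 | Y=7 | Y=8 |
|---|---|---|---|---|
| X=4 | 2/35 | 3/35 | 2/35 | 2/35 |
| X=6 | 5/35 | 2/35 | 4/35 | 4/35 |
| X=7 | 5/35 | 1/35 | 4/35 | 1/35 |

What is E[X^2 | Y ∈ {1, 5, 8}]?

P(Y ∈ {1, 5, 8}) = 5/7.
Summing X^2·P(X=x,Y=y) over the conditioning event gives 851/35.
E[X^2 | Y ∈ {1, 5, 8}] = (851/35) / (5/7) = 851/25.

851/25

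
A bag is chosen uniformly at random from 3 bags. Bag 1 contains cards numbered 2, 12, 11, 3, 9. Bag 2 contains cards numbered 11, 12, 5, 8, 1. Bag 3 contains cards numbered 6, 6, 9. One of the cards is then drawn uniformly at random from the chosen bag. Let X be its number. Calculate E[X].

E[X | bag 1] = (2+12+11+3+9)/5 = 37/5.
E[X | bag 2] = (11+12+5+8+1)/5 = 37/5.
E[X | bag 3] = (6+6+9)/3 = 7.
By the law of total expectation,
E[X] = (1/3)·(37/5) + (1/3)·(37/5) + (1/3)·(7) = 109/15.

109/15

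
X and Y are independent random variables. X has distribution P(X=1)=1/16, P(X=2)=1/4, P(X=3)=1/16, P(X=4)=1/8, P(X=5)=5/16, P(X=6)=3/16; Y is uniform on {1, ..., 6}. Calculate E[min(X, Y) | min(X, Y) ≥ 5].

83/16

P(min(X, Y) ≥ 5) = 1/6.
Summing min(X,Y)·P(x,y) over outcomes with min(X, Y) ≥ 5 gives 83/96.
E[min(X, Y) | min(X, Y) ≥ 5] = (83/96) / (1/6) = 83/16.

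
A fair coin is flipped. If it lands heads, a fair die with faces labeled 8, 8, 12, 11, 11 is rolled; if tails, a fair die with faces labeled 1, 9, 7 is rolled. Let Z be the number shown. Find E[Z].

E[Z | heads] = (8+8+12+11+11)/5 = 10.
E[Z | tails] = (1+9+7)/3 = 17/3.
E[Z] = (1/2)·(10) + (1/2)·(17/3) = 47/6.

47/6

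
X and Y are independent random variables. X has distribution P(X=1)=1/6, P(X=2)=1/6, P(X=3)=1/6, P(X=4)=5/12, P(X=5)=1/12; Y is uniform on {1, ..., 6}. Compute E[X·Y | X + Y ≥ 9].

331/15

P(X + Y ≥ 9) = 5/24.
Summing XY·P(x,y) over outcomes with X + Y ≥ 9 gives 331/72.
E[X·Y | X + Y ≥ 9] = (331/72) / (5/24) = 331/15.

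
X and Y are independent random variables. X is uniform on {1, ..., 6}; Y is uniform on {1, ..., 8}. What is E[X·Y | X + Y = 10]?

Outcomes with X + Y = 10: (2,8), (3,7), (4,6), (5,5), (6,4), each with probability 1/48.
E[X·Y | X + Y = 10] = (16 + 21 + 24 + 25 + 24) / 5 = 22.

22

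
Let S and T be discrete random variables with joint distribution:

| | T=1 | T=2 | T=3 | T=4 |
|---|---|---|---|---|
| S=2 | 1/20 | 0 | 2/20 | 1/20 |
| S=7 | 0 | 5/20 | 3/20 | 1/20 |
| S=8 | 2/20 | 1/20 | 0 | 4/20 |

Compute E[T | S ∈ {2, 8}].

P(S ∈ {2, 8}) = 11/20.
Σ T·P over the event = 1·(1/20) + 3·(2/20) + 4·(1/20) + 1·(2/20) + 2·(1/20) + 4·(4/20) = 31/20.
E[T | S ∈ {2, 8}] = (31/20) / (11/20) = 31/11.

31/11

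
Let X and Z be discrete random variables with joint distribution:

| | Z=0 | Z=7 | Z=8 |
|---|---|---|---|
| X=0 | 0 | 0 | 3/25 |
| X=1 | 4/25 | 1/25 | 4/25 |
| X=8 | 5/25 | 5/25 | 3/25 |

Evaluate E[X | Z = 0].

P(Z = 0) = 9/25.
Σ X·P over the event = 1·(4/25) + 8·(5/25) = 44/25.
E[X | Z = 0] = (44/25) / (9/25) = 44/9.

44/9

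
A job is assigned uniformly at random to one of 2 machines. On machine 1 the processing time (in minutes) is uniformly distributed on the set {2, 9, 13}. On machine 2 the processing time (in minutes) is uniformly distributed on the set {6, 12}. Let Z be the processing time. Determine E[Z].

17/2

E[Z | machine 1] = (2+9+13)/3 = 8.
E[Z | machine 2] = (6+12)/2 = 9.
By the law of total expectation,
E[Z] = (1/2)·(8) + (1/2)·(9) = 17/2.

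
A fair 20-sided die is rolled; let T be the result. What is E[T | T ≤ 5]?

Given T ≤ 5, T is equally likely to be any of {1, 2, 3, 4, 5}.
E[T | T ≤ 5] = (1 + 2 + 3 + 4 + 5) / 5 = 3.

3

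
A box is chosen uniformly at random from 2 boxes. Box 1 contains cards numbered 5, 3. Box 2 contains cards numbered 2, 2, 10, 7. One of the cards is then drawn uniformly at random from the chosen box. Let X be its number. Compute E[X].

37/8

E[X | box 1] = (5+3)/2 = 4.
E[X | box 2] = (2+2+10+7)/4 = 21/4.
E[X] = (1/2)·(4) + (1/2)·(21/4) = 37/8.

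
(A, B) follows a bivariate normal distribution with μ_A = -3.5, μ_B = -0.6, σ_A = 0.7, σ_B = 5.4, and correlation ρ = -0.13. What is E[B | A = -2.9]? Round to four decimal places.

E[B | A=x] = μ_B + ρ(σ_B/σ_A)(x − μ_A) for jointly normal variables.
E[B | A=-2.9] = -0.6 + (-0.13)·(5.4/0.7)·(-2.9 − (-3.5)) = -0.6 + (-1.0029)·(0.6) = -1.2017.

-1.2017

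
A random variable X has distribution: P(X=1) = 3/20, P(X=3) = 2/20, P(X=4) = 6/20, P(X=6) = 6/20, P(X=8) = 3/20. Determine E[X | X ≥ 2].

90/17

P(X ≥ 2) = 17/20.
Σ over the event: 3·1/10 + 4·3/10 + 6·3/10 + 8·3/20 = 9/2.
E[X | X ≥ 2] = (9/2) / (17/20) = 90/17.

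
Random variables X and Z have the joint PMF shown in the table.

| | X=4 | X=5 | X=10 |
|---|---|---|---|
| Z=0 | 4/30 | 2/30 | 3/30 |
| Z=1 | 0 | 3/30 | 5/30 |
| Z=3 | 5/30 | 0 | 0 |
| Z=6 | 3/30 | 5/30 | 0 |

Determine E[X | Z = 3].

4

P(Z = 3) = 1/6.
Σ X·P over the event = 4·(5/30) = 2/3.
E[X | Z = 3] = (2/3) / (1/6) = 4.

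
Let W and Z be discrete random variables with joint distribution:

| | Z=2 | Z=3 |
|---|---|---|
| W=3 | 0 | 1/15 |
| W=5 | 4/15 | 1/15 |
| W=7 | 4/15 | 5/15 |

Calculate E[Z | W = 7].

P(W = 7) = 3/5.
Σ Z·P over the event = 2·(4/15) + 3·(5/15) = 23/15.
E[Z | W = 7] = (23/15) / (3/5) = 23/9.

23/9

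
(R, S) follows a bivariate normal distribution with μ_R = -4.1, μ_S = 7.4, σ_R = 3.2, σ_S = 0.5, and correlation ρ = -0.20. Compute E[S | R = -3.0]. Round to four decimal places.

7.3656

E[S | R=x] = μ_S + ρ(σ_S/σ_R)(x − μ_R) for jointly normal variables.
E[S | R=-3.0] = 7.4 + (-0.20)·(0.5/3.2)·(-3.0 − (-4.1)) = 7.4 + (-0.03125)·(1.1) = 7.3656.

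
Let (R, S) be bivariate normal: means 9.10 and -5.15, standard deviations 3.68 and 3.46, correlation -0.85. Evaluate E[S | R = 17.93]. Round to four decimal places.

E[S | R=x] = μ_S + ρ(σ_S/σ_R)(x − μ_R) for jointly normal variables.
E[S | R=17.93] = -5.15 + (-0.85)·(3.46/3.68)·(17.93 − (9.10)) = -5.15 + (-0.79918)·(8.83) = -12.2068.

-12.2068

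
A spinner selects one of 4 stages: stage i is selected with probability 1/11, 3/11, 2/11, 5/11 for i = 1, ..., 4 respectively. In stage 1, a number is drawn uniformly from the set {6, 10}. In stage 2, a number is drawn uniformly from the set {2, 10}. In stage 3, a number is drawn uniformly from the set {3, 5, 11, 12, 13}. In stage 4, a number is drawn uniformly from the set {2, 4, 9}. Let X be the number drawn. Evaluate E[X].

343/55

E[X | stage 1] = (6+10)/2 = 8.
E[X | stage 2] = (2+10)/2 = 6.
E[X | stage 3] = (3+5+11+12+13)/5 = 44/5.
E[X | stage 4] = (2+4+9)/3 = 5.
By the law of total expectation,
E[X] = (1/11)·(8) + (3/11)·(6) + (2/11)·(44/5) + (5/11)·(5) = 343/55.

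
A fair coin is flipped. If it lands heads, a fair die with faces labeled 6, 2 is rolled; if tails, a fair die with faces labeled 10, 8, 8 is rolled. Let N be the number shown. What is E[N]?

19/3

E[N | heads] = (6+2)/2 = 4.
E[N | tails] = (10+8+8)/3 = 26/3.
E[N] = (1/2)·(4) + (1/2)·(26/3) = 19/3.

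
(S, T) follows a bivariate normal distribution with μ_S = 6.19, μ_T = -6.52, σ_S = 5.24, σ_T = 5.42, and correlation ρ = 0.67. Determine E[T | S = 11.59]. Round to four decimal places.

-2.7777

For a bivariate normal, E[T | S=x] = μ_T + ρ·(σ_T/σ_S)·(x − μ_S).
E[T | S=11.59] = -6.52 + (0.67)·(5.42/5.24)·(11.59 − (6.19)) = -6.52 + (0.69302)·(5.4) = -2.7777.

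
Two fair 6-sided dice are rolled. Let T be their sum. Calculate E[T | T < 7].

14/3

P(T < 7) = 5/12.
Σ over the event: 2·1/36 + 3·1/18 + 4·1/12 + 5·1/9 + 6·5/36 = 35/18.
E[T | T < 7] = (35/18) / (5/12) = 14/3.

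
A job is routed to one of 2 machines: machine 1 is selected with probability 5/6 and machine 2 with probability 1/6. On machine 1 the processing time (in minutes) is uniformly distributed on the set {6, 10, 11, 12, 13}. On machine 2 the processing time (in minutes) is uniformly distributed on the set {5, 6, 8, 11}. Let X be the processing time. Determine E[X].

E[X | machine 1] = (6+10+11+12+13)/5 = 52/5.
E[X | machine 2] = (5+6+8+11)/4 = 15/2.
By the law of total expectation,
E[X] = (5/6)·(52/5) + (1/6)·(15/2) = 119/12.

119/12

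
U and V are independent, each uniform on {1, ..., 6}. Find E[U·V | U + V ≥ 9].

Outcomes with U + V ≥ 9: (3,6), (4,5), (4,6), (5,4), (5,5), (5,6), (6,3), (6,4), (6,5), (6,6), each with probability 1/36.
E[U·V | U + V ≥ 9] = (18 + 20 + 24 + 20 + 25 + 30 + 18 + 24 + 30 + 36) / 10 = 49/2.

49/2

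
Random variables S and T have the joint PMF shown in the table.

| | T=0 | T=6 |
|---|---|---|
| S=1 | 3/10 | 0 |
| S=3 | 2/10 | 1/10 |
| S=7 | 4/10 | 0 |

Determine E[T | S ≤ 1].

0

P(S ≤ 1) = 3/10.
Σ T·P over the event = 0·(3/10) = 0.
E[T | S ≤ 1] = (0) / (3/10) = 0.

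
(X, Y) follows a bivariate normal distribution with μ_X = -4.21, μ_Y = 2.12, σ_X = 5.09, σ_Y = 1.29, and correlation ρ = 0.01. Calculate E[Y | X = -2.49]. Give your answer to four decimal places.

E[Y | X=x] = μ_Y + ρ(σ_Y/σ_X)(x − μ_X) for jointly normal variables.
E[Y | X=-2.49] = 2.12 + (0.01)·(1.29/5.09)·(-2.49 − (-4.21)) = 2.12 + (0.0025344)·(1.72) = 2.1244.

2.1244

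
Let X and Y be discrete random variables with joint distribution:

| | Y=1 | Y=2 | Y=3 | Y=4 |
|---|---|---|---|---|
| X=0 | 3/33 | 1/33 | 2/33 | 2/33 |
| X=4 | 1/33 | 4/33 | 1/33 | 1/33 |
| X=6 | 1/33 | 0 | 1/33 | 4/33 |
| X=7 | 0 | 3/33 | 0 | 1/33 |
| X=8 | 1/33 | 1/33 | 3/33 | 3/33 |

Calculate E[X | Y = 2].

5

P(Y = 2) = 3/11.
Σ X·P over the event = 0·(1/33) + 4·(4/33) + 7·(3/33) + 8·(1/33) = 15/11.
E[X | Y = 2] = (15/11) / (3/11) = 5.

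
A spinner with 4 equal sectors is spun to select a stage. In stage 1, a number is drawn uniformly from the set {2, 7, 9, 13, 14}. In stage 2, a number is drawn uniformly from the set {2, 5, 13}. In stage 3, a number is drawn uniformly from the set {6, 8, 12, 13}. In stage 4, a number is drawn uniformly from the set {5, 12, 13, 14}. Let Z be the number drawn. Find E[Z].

437/48

E[Z | stage 1] = (2+7+9+13+14)/5 = 9.
E[Z | stage 2] = (2+5+13)/3 = 20/3.
E[Z | stage 3] = (6+8+12+13)/4 = 39/4.
E[Z | stage 4] = (5+12+13+14)/4 = 11.
E[Z] = (1/4)·(9) + (1/4)·(20/3) + (1/4)·(39/4) + (1/4)·(11) = 437/48.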